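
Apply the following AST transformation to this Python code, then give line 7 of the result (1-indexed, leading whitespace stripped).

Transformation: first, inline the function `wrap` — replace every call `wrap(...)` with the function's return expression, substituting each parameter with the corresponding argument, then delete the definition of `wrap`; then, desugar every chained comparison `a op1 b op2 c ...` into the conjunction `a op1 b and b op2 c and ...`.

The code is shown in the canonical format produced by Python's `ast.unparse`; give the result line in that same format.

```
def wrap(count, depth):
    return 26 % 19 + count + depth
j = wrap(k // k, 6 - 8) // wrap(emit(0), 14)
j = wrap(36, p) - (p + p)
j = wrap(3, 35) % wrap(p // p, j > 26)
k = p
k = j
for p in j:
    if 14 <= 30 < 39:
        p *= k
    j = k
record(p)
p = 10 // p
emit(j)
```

Transformed code:
j = (26 % 19 + k // k + (6 - 8)) // (26 % 19 + emit(0) + 14)
j = 26 % 19 + 36 + p - (p + p)
j = (26 % 19 + 3 + 35) % (26 % 19 + p // p + (j > 26))
k = p
k = j
for p in j:
    if 14 <= 30 and 30 < 39:
        p *= k
    j = k
record(p)
p = 10 // p
emit(j)

if 14 <= 30 and 30 < 39:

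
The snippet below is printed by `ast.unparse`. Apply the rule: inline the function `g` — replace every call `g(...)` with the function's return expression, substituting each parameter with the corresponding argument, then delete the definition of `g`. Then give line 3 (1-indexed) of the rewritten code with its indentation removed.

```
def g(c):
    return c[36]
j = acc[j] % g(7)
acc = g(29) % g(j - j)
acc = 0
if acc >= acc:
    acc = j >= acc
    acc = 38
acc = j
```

Transformed code:
j = acc[j] % 7[36]
acc = 29[36] % (j - j)[36]
acc = 0
if acc >= acc:
    acc = j >= acc
    acc = 38
acc = j

acc = 0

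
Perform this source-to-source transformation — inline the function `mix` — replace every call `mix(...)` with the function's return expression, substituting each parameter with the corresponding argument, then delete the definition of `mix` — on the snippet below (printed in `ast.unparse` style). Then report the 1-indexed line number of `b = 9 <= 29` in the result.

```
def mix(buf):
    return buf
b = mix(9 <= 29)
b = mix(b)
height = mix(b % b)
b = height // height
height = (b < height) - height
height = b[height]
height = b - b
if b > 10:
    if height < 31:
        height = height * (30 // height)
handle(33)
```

Transformed code:
b = 9 <= 29
b = b
height = b % b
b = height // height
height = (b < height) - height
height = b[height]
height = b - b
if b > 10:
    if height < 31:
        height = height * (30 // height)
handle(33)

1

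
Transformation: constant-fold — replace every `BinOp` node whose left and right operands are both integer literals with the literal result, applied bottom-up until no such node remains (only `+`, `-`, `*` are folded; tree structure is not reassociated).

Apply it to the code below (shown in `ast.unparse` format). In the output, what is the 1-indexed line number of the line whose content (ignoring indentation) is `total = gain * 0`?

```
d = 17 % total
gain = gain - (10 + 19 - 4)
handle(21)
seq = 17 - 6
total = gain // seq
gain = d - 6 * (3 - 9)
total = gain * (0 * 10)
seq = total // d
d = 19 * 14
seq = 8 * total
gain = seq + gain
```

Transformed code:
d = 17 % total
gain = gain - 25
handle(21)
seq = 11
total = gain // seq
gain = d - -36
total = gain * 0
seq = total // d
d = 266
seq = 8 * total
gain = seq + gain

7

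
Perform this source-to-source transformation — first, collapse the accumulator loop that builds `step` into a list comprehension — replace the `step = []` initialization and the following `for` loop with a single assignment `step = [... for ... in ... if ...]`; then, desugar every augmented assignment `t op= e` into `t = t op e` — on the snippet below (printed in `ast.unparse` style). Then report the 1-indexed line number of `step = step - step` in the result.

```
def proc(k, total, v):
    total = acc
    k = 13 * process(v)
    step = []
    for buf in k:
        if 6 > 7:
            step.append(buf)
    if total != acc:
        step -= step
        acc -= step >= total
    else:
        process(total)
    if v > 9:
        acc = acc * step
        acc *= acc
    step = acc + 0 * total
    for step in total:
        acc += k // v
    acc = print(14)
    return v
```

Transformed code:
def proc(k, total, v):
    total = acc
    k = 13 * process(v)
    step = [buf for buf in k if 6 > 7]
    if total != acc:
        step = step - step
        acc = acc - (step >= total)
    else:
        process(total)
    if v > 9:
        acc = acc * step
        acc = acc * acc
    step = acc + 0 * total
    for step in total:
        acc = acc + k // v
    acc = print(14)
    return v

6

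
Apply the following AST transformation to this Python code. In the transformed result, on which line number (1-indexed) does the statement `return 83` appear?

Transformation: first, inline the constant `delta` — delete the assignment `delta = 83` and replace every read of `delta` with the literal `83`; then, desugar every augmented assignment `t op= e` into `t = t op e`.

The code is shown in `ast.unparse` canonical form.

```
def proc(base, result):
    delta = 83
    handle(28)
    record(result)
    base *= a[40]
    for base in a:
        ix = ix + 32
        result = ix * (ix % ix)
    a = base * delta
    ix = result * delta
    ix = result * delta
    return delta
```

Transformed code:
def proc(base, result):
    handle(28)
    record(result)
    base = base * a[40]
    for base in a:
        ix = ix + 32
        result = ix * (ix % ix)
    a = base * 83
    ix = result * 83
    ix = result * 83
    return 83

11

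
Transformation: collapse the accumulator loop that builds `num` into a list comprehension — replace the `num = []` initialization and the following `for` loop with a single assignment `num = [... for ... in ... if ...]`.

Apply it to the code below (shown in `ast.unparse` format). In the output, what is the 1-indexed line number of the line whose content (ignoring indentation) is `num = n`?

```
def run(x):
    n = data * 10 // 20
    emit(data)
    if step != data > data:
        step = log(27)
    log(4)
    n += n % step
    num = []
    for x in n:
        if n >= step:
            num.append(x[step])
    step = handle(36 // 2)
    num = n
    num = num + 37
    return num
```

Transformed code:
def run(x):
    n = data * 10 // 20
    emit(data)
    if step != data > data:
        step = log(27)
    log(4)
    n += n % step
    num = [x[step] for x in n if n >= step]
    step = handle(36 // 2)
    num = n
    num = num + 37
    return num

10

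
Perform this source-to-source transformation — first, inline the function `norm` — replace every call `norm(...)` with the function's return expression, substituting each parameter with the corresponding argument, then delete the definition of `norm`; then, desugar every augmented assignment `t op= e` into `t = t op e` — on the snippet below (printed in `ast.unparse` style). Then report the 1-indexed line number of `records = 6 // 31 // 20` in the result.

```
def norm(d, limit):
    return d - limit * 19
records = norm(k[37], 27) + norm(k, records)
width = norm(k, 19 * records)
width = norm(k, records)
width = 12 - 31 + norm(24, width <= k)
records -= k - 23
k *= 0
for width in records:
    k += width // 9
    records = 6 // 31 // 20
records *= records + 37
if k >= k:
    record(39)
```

9

Transformed code:
records = k[37] - 27 * 19 + (k - records * 19)
width = k - 19 * records * 19
width = k - records * 19
width = 12 - 31 + (24 - (width <= k) * 19)
records = records - (k - 23)
k = k * 0
for width in records:
    k = k + width // 9
    records = 6 // 31 // 20
records = records * (records + 37)
if k >= k:
    record(39)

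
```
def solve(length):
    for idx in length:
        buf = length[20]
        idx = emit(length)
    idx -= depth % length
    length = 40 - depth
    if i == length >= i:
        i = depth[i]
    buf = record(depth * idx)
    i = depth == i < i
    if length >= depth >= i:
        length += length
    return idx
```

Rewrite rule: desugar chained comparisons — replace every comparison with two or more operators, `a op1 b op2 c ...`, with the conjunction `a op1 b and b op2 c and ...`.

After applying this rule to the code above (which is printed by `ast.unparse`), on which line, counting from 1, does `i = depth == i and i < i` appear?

Transformed code:
def solve(length):
    for idx in length:
        buf = length[20]
        idx = emit(length)
    idx -= depth % length
    length = 40 - depth
    if i == length and length >= i:
        i = depth[i]
    buf = record(depth * idx)
    i = depth == i and i < i
    if length >= depth and depth >= i:
        length += length
    return idx

10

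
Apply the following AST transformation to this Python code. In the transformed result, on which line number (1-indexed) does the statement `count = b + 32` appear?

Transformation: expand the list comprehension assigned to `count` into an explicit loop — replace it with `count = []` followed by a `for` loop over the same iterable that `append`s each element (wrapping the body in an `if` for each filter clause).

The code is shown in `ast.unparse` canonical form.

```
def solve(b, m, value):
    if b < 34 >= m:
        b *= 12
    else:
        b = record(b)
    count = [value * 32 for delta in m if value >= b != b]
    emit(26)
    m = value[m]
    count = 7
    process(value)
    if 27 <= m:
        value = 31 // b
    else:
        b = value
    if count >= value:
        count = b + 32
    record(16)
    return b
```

19

Transformed code:
def solve(b, m, value):
    if b < 34 >= m:
        b *= 12
    else:
        b = record(b)
    count = []
    for delta in m:
        if value >= b != b:
            count.append(value * 32)
    emit(26)
    m = value[m]
    count = 7
    process(value)
    if 27 <= m:
        value = 31 // b
    else:
        b = value
    if count >= value:
        count = b + 32
    record(16)
    return b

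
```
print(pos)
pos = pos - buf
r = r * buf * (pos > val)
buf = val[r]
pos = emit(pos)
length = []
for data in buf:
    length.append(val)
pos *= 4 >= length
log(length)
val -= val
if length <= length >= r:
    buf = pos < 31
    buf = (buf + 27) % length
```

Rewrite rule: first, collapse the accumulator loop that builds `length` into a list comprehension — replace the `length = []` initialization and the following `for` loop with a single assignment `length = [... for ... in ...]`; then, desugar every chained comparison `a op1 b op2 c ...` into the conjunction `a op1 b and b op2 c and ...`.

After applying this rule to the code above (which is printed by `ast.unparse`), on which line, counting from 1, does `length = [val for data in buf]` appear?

Transformed code:
print(pos)
pos = pos - buf
r = r * buf * (pos > val)
buf = val[r]
pos = emit(pos)
length = [val for data in buf]
pos *= 4 >= length
log(length)
val -= val
if length <= length and length >= r:
    buf = pos < 31
    buf = (buf + 27) % length

6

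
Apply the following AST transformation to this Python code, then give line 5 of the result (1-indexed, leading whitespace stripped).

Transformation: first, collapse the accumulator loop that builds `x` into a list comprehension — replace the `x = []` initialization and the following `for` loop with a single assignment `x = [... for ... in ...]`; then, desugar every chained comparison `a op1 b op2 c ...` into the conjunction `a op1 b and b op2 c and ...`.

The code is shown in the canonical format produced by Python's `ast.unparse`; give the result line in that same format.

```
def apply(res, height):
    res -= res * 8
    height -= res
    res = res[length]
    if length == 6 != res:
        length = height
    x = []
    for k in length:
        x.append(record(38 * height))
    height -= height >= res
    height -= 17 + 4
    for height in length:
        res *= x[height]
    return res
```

Transformed code:
def apply(res, height):
    res -= res * 8
    height -= res
    res = res[length]
    if length == 6 and 6 != res:
        length = height
    x = [record(38 * height) for k in length]
    height -= height >= res
    height -= 17 + 4
    for height in length:
        res *= x[height]
    return res

if length == 6 and 6 != res:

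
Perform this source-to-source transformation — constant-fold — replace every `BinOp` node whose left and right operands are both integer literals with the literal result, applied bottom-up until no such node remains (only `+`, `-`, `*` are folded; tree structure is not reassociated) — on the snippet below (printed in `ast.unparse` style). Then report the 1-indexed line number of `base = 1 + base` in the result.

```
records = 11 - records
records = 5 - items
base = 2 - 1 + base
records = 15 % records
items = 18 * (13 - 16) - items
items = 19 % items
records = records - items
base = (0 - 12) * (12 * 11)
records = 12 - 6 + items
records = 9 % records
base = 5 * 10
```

3

Transformed code:
records = 11 - records
records = 5 - items
base = 1 + base
records = 15 % records
items = -54 - items
items = 19 % items
records = records - items
base = -1584
records = 6 + items
records = 9 % records
base = 50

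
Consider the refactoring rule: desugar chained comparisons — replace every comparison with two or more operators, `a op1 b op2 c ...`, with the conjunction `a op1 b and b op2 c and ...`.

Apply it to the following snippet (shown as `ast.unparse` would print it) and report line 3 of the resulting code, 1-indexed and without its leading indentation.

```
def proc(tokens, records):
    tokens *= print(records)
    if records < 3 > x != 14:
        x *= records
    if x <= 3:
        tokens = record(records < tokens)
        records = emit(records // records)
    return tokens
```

Transformed code:
def proc(tokens, records):
    tokens *= print(records)
    if records < 3 and 3 > x and (x != 14):
        x *= records
    if x <= 3:
        tokens = record(records < tokens)
        records = emit(records // records)
    return tokens

if records < 3 and 3 > x and (x != 14):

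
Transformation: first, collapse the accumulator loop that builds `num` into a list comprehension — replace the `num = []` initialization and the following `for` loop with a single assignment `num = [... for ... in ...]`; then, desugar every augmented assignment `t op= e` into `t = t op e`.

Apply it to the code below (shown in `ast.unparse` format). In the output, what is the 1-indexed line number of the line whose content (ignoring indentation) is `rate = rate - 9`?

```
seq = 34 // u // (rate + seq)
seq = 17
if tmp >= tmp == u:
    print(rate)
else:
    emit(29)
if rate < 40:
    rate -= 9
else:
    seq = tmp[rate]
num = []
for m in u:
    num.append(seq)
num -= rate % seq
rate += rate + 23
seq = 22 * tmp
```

Transformed code:
seq = 34 // u // (rate + seq)
seq = 17
if tmp >= tmp == u:
    print(rate)
else:
    emit(29)
if rate < 40:
    rate = rate - 9
else:
    seq = tmp[rate]
num = [seq for m in u]
num = num - rate % seq
rate = rate + (rate + 23)
seq = 22 * tmp

8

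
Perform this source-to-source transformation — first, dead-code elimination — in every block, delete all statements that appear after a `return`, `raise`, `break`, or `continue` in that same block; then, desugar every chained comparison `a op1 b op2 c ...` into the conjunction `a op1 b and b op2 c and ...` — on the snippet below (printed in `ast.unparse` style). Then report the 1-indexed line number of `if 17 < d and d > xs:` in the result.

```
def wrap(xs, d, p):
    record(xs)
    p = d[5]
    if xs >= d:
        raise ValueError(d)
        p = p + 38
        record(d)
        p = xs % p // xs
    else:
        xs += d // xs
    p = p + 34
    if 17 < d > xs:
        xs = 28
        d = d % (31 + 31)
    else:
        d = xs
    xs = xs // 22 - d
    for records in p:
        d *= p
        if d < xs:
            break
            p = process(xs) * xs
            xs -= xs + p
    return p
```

Transformed code:
def wrap(xs, d, p):
    record(xs)
    p = d[5]
    if xs >= d:
        raise ValueError(d)
    else:
        xs += d // xs
    p = p + 34
    if 17 < d and d > xs:
        xs = 28
        d = d % (31 + 31)
    else:
        d = xs
    xs = xs // 22 - d
    for records in p:
        d *= p
        if d < xs:
            break
    return p

9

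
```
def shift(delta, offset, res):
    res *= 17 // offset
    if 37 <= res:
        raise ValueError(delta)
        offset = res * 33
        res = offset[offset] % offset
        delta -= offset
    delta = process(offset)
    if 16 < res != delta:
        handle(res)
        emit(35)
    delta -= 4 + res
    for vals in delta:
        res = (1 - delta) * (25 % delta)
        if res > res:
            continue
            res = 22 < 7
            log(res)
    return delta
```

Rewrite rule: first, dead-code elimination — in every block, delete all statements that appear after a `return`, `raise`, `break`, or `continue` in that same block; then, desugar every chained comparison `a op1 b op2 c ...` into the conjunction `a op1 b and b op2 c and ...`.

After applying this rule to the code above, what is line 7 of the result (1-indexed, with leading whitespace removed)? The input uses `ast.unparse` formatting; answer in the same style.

Transformed code:
def shift(delta, offset, res):
    res *= 17 // offset
    if 37 <= res:
        raise ValueError(delta)
    delta = process(offset)
    if 16 < res and res != delta:
        handle(res)
        emit(35)
    delta -= 4 + res
    for vals in delta:
        res = (1 - delta) * (25 % delta)
        if res > res:
            continue
    return delta

handle(res)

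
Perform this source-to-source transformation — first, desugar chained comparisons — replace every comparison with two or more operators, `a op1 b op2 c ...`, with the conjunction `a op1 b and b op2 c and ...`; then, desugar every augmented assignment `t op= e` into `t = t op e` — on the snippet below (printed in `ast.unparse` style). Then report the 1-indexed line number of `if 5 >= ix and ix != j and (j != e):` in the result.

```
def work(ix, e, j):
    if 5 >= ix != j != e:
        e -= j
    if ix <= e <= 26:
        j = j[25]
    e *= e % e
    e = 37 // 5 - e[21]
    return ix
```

Transformed code:
def work(ix, e, j):
    if 5 >= ix and ix != j and (j != e):
        e = e - j
    if ix <= e and e <= 26:
        j = j[25]
    e = e * (e % e)
    e = 37 // 5 - e[21]
    return ix

2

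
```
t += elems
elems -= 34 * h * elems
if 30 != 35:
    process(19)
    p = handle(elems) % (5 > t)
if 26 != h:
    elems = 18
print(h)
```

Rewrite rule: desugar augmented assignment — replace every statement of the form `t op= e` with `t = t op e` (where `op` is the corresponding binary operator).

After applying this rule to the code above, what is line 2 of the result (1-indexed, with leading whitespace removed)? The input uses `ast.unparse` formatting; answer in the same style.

Transformed code:
t = t + elems
elems = elems - 34 * h * elems
if 30 != 35:
    process(19)
    p = handle(elems) % (5 > t)
if 26 != h:
    elems = 18
print(h)

elems = elems - 34 * h * elems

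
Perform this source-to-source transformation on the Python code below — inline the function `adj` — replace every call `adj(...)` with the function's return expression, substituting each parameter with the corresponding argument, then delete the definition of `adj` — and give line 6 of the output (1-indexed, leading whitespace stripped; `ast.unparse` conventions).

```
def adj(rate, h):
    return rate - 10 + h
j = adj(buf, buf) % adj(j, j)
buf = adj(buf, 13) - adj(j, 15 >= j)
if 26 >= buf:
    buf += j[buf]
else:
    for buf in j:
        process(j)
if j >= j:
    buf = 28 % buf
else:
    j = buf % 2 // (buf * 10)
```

for buf in j:

Transformed code:
j = (buf - 10 + buf) % (j - 10 + j)
buf = buf - 10 + 13 - (j - 10 + (15 >= j))
if 26 >= buf:
    buf += j[buf]
else:
    for buf in j:
        process(j)
if j >= j:
    buf = 28 % buf
else:
    j = buf % 2 // (buf * 10)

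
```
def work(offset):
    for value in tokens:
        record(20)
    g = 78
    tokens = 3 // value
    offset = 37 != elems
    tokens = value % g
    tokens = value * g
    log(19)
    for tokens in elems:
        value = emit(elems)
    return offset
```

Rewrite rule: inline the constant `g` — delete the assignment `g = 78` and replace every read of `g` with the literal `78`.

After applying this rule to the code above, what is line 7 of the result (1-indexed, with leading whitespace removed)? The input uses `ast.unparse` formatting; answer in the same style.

tokens = value * 78

Transformed code:
def work(offset):
    for value in tokens:
        record(20)
    tokens = 3 // value
    offset = 37 != elems
    tokens = value % 78
    tokens = value * 78
    log(19)
    for tokens in elems:
        value = emit(elems)
    return offset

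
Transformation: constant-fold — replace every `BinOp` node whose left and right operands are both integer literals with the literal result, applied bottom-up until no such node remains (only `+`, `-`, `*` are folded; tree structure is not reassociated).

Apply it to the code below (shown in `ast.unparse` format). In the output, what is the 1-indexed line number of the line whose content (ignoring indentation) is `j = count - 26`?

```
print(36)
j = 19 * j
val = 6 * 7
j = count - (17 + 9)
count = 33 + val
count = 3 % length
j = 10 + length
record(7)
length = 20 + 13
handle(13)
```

4

Transformed code:
print(36)
j = 19 * j
val = 42
j = count - 26
count = 33 + val
count = 3 % length
j = 10 + length
record(7)
length = 33
handle(13)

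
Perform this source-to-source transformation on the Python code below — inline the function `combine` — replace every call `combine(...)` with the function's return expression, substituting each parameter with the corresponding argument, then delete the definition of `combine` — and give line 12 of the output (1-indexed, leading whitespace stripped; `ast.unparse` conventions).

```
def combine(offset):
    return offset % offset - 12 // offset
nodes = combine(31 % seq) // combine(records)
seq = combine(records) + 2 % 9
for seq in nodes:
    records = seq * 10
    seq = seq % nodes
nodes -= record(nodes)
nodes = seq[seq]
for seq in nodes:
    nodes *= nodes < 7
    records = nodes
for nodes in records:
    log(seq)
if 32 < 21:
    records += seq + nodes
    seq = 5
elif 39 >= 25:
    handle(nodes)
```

Transformed code:
nodes = (31 % seq % (31 % seq) - 12 // (31 % seq)) // (records % records - 12 // records)
seq = records % records - 12 // records + 2 % 9
for seq in nodes:
    records = seq * 10
    seq = seq % nodes
nodes -= record(nodes)
nodes = seq[seq]
for seq in nodes:
    nodes *= nodes < 7
    records = nodes
for nodes in records:
    log(seq)
if 32 < 21:
    records += seq + nodes
    seq = 5
elif 39 >= 25:
    handle(nodes)

log(seq)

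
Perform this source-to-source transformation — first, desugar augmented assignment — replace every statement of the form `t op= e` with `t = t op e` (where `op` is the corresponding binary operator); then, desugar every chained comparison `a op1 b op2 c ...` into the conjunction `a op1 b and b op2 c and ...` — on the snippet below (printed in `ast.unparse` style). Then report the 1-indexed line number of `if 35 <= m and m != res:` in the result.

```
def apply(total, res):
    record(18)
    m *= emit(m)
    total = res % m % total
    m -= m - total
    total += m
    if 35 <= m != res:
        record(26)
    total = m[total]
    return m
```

Transformed code:
def apply(total, res):
    record(18)
    m = m * emit(m)
    total = res % m % total
    m = m - (m - total)
    total = total + m
    if 35 <= m and m != res:
        record(26)
    total = m[total]
    return m

7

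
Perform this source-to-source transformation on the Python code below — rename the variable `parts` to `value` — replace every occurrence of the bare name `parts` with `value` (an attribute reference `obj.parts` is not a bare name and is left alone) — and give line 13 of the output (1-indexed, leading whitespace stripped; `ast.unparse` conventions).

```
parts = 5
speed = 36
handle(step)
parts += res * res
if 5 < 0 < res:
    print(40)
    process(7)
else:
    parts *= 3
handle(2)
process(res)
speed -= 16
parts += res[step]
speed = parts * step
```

Transformed code:
value = 5
speed = 36
handle(step)
value += res * res
if 5 < 0 < res:
    print(40)
    process(7)
else:
    value *= 3
handle(2)
process(res)
speed -= 16
value += res[step]
speed = value * step

value += res[step]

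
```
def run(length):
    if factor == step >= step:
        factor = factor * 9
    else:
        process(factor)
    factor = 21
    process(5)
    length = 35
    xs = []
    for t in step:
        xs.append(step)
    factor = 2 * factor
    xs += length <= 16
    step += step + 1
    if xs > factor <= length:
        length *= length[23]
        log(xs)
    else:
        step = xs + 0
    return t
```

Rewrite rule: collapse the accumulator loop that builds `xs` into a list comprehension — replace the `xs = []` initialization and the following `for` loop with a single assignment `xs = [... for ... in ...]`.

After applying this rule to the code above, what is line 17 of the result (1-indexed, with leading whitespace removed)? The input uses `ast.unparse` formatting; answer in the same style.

step = xs + 0

Transformed code:
def run(length):
    if factor == step >= step:
        factor = factor * 9
    else:
        process(factor)
    factor = 21
    process(5)
    length = 35
    xs = [step for t in step]
    factor = 2 * factor
    xs += length <= 16
    step += step + 1
    if xs > factor <= length:
        length *= length[23]
        log(xs)
    else:
        step = xs + 0
    return t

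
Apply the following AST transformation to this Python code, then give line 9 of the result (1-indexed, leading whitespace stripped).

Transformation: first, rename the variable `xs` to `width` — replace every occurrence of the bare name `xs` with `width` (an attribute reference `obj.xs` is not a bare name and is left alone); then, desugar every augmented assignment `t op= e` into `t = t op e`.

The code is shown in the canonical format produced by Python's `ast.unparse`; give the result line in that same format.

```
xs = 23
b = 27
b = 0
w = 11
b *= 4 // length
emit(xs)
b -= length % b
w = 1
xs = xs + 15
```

Transformed code:
width = 23
b = 27
b = 0
w = 11
b = b * (4 // length)
emit(width)
b = b - length % b
w = 1
width = width + 15

width = width + 15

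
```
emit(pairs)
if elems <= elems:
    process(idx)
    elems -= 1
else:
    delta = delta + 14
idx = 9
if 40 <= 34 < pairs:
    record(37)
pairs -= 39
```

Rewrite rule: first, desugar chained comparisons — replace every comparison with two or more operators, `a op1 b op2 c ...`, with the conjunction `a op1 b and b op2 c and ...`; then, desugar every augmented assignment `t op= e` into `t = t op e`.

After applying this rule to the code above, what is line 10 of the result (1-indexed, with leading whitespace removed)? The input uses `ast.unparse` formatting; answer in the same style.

Transformed code:
emit(pairs)
if elems <= elems:
    process(idx)
    elems = elems - 1
else:
    delta = delta + 14
idx = 9
if 40 <= 34 and 34 < pairs:
    record(37)
pairs = pairs - 39

pairs = pairs - 39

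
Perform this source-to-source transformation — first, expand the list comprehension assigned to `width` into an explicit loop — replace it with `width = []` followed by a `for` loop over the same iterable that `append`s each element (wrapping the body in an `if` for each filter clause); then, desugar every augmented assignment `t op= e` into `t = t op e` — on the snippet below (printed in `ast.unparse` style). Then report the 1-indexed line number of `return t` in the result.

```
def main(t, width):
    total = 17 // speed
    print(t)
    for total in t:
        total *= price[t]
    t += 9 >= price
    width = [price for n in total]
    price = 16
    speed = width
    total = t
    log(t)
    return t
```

14

Transformed code:
def main(t, width):
    total = 17 // speed
    print(t)
    for total in t:
        total = total * price[t]
    t = t + (9 >= price)
    width = []
    for n in total:
        width.append(price)
    price = 16
    speed = width
    total = t
    log(t)
    return t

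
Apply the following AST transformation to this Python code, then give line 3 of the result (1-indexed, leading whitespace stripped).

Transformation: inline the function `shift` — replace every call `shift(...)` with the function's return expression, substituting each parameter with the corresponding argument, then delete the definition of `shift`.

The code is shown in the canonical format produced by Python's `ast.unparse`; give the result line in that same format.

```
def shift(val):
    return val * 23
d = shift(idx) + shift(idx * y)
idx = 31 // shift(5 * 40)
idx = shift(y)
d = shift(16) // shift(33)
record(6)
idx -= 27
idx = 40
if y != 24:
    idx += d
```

idx = y * 23

Transformed code:
d = idx * 23 + idx * y * 23
idx = 31 // (5 * 40 * 23)
idx = y * 23
d = 16 * 23 // (33 * 23)
record(6)
idx -= 27
idx = 40
if y != 24:
    idx += d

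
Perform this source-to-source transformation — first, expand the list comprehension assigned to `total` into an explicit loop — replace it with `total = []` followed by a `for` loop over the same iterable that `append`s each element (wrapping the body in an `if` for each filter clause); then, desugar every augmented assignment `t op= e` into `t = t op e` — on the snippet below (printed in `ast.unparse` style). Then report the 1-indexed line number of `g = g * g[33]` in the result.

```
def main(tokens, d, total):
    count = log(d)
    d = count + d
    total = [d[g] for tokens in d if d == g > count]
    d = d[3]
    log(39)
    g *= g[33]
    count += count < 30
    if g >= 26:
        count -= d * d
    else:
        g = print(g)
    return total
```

10

Transformed code:
def main(tokens, d, total):
    count = log(d)
    d = count + d
    total = []
    for tokens in d:
        if d == g > count:
            total.append(d[g])
    d = d[3]
    log(39)
    g = g * g[33]
    count = count + (count < 30)
    if g >= 26:
        count = count - d * d
    else:
        g = print(g)
    return total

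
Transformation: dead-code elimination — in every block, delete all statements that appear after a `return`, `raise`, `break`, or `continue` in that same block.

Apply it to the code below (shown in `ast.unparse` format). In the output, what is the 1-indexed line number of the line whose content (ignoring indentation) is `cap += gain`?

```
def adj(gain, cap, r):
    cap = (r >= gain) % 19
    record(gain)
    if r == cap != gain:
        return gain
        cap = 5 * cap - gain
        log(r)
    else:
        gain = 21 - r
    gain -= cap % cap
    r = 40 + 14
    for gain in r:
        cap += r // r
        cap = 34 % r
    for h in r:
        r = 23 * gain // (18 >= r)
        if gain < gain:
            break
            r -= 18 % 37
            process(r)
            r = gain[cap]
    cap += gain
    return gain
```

17

Transformed code:
def adj(gain, cap, r):
    cap = (r >= gain) % 19
    record(gain)
    if r == cap != gain:
        return gain
    else:
        gain = 21 - r
    gain -= cap % cap
    r = 40 + 14
    for gain in r:
        cap += r // r
        cap = 34 % r
    for h in r:
        r = 23 * gain // (18 >= r)
        if gain < gain:
            break
    cap += gain
    return gain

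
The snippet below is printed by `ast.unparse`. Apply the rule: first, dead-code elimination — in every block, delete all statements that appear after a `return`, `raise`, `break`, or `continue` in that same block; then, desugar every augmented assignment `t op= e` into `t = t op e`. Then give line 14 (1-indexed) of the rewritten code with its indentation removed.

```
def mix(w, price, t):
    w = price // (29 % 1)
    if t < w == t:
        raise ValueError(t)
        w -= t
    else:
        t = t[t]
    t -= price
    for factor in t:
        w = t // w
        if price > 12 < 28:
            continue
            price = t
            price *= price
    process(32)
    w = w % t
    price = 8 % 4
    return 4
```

Transformed code:
def mix(w, price, t):
    w = price // (29 % 1)
    if t < w == t:
        raise ValueError(t)
    else:
        t = t[t]
    t = t - price
    for factor in t:
        w = t // w
        if price > 12 < 28:
            continue
    process(32)
    w = w % t
    price = 8 % 4
    return 4

price = 8 % 4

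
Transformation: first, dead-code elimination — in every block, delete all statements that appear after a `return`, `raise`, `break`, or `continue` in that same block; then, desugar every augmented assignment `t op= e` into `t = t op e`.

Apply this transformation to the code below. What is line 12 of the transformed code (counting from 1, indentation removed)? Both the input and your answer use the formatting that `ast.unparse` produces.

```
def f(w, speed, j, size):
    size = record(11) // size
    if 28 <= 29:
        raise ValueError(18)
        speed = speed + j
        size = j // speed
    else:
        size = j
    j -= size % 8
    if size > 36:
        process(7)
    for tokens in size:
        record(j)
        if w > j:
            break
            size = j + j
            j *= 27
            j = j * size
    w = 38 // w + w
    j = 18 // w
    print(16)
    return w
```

Transformed code:
def f(w, speed, j, size):
    size = record(11) // size
    if 28 <= 29:
        raise ValueError(18)
    else:
        size = j
    j = j - size % 8
    if size > 36:
        process(7)
    for tokens in size:
        record(j)
        if w > j:
            break
    w = 38 // w + w
    j = 18 // w
    print(16)
    return w

if w > j:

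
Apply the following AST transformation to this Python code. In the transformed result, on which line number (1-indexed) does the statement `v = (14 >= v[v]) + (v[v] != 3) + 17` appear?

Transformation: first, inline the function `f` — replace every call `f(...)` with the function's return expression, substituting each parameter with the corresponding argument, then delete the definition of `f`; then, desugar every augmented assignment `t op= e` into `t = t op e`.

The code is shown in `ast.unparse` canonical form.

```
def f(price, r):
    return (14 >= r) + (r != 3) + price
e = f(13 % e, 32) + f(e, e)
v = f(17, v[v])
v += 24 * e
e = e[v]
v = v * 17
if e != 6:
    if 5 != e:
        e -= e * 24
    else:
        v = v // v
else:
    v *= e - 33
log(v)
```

2

Transformed code:
e = (14 >= 32) + (32 != 3) + 13 % e + ((14 >= e) + (e != 3) + e)
v = (14 >= v[v]) + (v[v] != 3) + 17
v = v + 24 * e
e = e[v]
v = v * 17
if e != 6:
    if 5 != e:
        e = e - e * 24
    else:
        v = v // v
else:
    v = v * (e - 33)
log(v)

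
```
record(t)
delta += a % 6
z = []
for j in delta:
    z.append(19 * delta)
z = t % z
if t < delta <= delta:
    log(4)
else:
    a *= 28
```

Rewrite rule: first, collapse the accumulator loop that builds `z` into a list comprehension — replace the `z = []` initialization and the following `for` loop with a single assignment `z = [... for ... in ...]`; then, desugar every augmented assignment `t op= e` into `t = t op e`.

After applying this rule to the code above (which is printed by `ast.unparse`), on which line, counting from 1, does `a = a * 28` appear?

Transformed code:
record(t)
delta = delta + a % 6
z = [19 * delta for j in delta]
z = t % z
if t < delta <= delta:
    log(4)
else:
    a = a * 28

8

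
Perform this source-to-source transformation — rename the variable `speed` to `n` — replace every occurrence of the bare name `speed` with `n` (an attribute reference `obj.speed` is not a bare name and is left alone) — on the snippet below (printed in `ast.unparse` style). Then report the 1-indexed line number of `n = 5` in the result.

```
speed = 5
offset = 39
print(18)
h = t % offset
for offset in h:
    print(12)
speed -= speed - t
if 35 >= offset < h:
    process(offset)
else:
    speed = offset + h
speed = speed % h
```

Transformed code:
n = 5
offset = 39
print(18)
h = t % offset
for offset in h:
    print(12)
n -= n - t
if 35 >= offset < h:
    process(offset)
else:
    n = offset + h
n = n % h

1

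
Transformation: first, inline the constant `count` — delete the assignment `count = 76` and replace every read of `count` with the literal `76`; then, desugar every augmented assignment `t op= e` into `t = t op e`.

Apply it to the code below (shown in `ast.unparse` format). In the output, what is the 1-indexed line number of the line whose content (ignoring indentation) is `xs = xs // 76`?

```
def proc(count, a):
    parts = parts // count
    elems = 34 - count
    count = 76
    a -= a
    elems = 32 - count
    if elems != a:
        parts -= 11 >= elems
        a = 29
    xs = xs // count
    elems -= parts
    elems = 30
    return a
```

9

Transformed code:
def proc(count, a):
    parts = parts // 76
    elems = 34 - 76
    a = a - a
    elems = 32 - 76
    if elems != a:
        parts = parts - (11 >= elems)
        a = 29
    xs = xs // 76
    elems = elems - parts
    elems = 30
    return a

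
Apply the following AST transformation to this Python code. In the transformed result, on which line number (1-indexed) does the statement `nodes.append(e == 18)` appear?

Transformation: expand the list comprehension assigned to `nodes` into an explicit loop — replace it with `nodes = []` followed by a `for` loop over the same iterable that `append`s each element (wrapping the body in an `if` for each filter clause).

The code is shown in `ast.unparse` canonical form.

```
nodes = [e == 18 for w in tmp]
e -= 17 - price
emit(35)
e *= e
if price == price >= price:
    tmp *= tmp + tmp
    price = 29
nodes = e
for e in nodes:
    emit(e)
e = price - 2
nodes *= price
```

3

Transformed code:
nodes = []
for w in tmp:
    nodes.append(e == 18)
e -= 17 - price
emit(35)
e *= e
if price == price >= price:
    tmp *= tmp + tmp
    price = 29
nodes = e
for e in nodes:
    emit(e)
e = price - 2
nodes *= price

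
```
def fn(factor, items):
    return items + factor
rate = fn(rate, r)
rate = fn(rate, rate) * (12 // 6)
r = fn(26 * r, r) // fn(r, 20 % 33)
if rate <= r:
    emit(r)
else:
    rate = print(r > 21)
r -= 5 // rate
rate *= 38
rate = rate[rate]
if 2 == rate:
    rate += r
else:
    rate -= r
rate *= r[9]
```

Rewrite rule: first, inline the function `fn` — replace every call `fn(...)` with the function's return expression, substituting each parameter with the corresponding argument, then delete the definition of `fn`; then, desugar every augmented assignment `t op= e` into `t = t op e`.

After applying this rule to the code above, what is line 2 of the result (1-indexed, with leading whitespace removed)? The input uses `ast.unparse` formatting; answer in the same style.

rate = (rate + rate) * (12 // 6)

Transformed code:
rate = r + rate
rate = (rate + rate) * (12 // 6)
r = (r + 26 * r) // (20 % 33 + r)
if rate <= r:
    emit(r)
else:
    rate = print(r > 21)
r = r - 5 // rate
rate = rate * 38
rate = rate[rate]
if 2 == rate:
    rate = rate + r
else:
    rate = rate - r
rate = rate * r[9]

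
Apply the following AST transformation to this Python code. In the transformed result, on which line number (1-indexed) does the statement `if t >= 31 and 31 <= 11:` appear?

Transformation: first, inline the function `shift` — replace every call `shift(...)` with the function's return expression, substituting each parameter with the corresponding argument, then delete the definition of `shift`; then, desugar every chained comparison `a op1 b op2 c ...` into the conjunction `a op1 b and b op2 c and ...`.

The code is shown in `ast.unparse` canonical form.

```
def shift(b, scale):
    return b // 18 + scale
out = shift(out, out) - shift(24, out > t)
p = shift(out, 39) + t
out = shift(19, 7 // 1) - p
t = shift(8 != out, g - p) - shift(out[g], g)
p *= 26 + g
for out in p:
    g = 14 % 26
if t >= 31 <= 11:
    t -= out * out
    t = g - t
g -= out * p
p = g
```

Transformed code:
out = out // 18 + out - (24 // 18 + (out > t))
p = out // 18 + 39 + t
out = 19 // 18 + 7 // 1 - p
t = (8 != out) // 18 + (g - p) - (out[g] // 18 + g)
p *= 26 + g
for out in p:
    g = 14 % 26
if t >= 31 and 31 <= 11:
    t -= out * out
    t = g - t
g -= out * p
p = g

8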